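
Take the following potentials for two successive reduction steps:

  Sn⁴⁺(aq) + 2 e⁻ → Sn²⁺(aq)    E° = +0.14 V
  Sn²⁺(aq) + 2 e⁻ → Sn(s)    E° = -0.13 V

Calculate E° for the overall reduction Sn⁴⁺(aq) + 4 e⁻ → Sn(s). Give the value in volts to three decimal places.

+0.005 V

Since ΔG° = −nFE° is additive over sequential reductions, n₃E°₃ = n₁E°₁ + n₂E°₂.
E°₃ = (2×+0.14 + 2×-0.13) / 4 = (+0.020) / 4 = +0.005 V.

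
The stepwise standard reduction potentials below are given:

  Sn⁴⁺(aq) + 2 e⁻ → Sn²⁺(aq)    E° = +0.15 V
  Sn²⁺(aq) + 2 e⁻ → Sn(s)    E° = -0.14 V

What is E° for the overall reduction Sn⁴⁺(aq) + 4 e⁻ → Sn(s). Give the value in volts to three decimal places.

Since ΔG° = −nFE° is additive over sequential reductions, n₃E°₃ = n₁E°₁ + n₂E°₂.
E°₃ = (2×+0.15 + 2×-0.14) / 4 = (+0.020) / 4 = +0.005 V.

+0.005 V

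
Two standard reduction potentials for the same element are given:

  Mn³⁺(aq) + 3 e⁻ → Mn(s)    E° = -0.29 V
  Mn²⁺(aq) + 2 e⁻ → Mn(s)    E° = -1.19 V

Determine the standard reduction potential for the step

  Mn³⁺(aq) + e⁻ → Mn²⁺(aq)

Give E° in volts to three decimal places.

Sequential free energies add, so n₃E°₃ = n₁E°₁ + n₂E°₂.
With n₃ = 3, and the known step contributing 2×(-1.19) V, the unknown satisfies 1·E° = 3×(-0.29) − 2×(-1.19) = +1.510.
E° = +1.510 / 1 = +1.510 V.

+1.510 V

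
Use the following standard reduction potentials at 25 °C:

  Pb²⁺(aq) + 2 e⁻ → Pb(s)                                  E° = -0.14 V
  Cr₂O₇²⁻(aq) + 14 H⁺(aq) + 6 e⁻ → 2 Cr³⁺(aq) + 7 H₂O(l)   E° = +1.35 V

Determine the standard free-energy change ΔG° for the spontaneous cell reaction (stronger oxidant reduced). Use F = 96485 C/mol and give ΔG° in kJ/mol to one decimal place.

-862.6 kJ/mol

Cr₂O₇²⁻/Cr³⁺ (E° = +1.35 V) is the cathode; Pb²⁺/Pb (E° = -0.14 V) is the anode, so E°cell = +1.49 V.
Balancing electrons gives n = 6 (lcm of 6 and 2).
ΔG° = −nFE° = −(6)(96485)(+1.49) = -862,576 J = -862.6 kJ/mol.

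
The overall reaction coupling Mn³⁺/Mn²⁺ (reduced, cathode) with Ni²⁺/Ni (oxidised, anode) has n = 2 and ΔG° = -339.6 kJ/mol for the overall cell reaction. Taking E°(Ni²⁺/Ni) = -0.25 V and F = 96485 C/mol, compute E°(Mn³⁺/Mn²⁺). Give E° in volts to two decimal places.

+1.51 V

E°cell = −ΔG°/(nF) = −(-339.6×10³)/((2)(96485)) = +1.760 V.
Since Mn³⁺/Mn²⁺ is the cathode and Ni²⁺/Ni the anode, E°cell = E°(Mn³⁺/Mn²⁺) − E°(Ni²⁺/Ni).
So E°(Mn³⁺/Mn²⁺) = E°cell + E°(Ni²⁺/Ni) = +1.760 + (-0.25) = +1.51 V.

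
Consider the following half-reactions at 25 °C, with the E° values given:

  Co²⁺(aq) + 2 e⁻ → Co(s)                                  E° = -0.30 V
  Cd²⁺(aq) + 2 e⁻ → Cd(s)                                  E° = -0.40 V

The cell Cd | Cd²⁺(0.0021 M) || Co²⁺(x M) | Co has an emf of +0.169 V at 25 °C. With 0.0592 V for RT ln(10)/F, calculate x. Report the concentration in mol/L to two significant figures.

Co²⁺/Co is the cathode, Cd²⁺/Cd the anode: E°cell = +0.10 V, n = 2.
Overall reaction: Co²⁺(aq) + Cd(s) → Co(s) + Cd²⁺(aq); Q = [Cd²⁺]^1/[Co²⁺]^1.
From E = E° − (0.0592/n) log Q: log Q = (E° − E)·n/0.0592 = (+0.10 − (+0.169))·2/0.0592 = -2.3311.
So 1·log[Co²⁺] = 1·log(0.0021) − log Q = -2.6778 − (-2.3311) = -0.3467; [Co²⁺] = 10^(-0.3467) ≈ 0.45 M.

0.45 M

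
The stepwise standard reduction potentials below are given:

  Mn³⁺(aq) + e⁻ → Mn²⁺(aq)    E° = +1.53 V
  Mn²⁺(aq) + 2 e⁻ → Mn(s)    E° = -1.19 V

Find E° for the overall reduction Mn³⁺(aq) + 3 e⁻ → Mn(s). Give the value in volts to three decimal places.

Adding the free-energy changes (−nFE°) of the two steps gives −n₃FE°₃ = −n₁FE°₁ − n₂FE°₂.
E°₃ = (1×+1.53 + 2×-1.19) / 3 = (-0.850) / 3 = -0.283 V.

-0.283 V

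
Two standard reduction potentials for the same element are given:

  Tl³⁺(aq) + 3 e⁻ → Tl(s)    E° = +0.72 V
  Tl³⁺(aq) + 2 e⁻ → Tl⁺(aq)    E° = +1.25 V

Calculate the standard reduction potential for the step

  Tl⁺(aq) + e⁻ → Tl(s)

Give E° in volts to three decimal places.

Sequential free energies add, so n₃E°₃ = n₁E°₁ + n₂E°₂.
With n₃ = 3, and the known step contributing 2×(+1.25) V, the unknown satisfies 1·E° = 3×(+0.72) − 2×(+1.25) = -0.340.
E° = -0.340 / 1 = -0.340 V.

-0.340 V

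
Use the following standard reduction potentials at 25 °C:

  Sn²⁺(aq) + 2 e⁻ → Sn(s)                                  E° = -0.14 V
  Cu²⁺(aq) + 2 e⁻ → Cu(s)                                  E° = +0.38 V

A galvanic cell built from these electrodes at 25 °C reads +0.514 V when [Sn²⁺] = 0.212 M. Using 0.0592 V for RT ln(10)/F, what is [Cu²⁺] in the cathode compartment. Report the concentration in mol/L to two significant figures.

0.13 M

Cu²⁺/Cu is the cathode, Sn²⁺/Sn the anode: E°cell = +0.52 V, n = 2.
Overall reaction: Cu²⁺(aq) + Sn(s) → Cu(s) + Sn²⁺(aq); Q = [Sn²⁺]^1/[Cu²⁺]^1.
From E = E° − (0.0592/n) log Q: log Q = (E° − E)·n/0.0592 = (+0.52 − (+0.514))·2/0.0592 = 0.2027.
So 1·log[Cu²⁺] = 1·log(0.212) − log Q = -0.6737 − (0.2027) = -0.8764; [Cu²⁺] = 10^(-0.8764) ≈ 0.13 M.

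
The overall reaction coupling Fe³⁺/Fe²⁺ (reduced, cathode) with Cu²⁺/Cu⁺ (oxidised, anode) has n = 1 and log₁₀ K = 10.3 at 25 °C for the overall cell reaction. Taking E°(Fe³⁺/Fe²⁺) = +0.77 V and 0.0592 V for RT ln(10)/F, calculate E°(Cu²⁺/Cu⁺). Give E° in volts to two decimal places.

+0.16 V

E°cell = (0.0592/n)·log K = (0.0592/1)(10.3) = +0.610 V.
Since Fe³⁺/Fe²⁺ is the cathode and Cu²⁺/Cu⁺ the anode, E°cell = E°(Fe³⁺/Fe²⁺) − E°(Cu²⁺/Cu⁺).
So E°(Cu²⁺/Cu⁺) = E°(Fe³⁺/Fe²⁺) − E°cell = (+0.77) − (+0.610) = +0.16 V.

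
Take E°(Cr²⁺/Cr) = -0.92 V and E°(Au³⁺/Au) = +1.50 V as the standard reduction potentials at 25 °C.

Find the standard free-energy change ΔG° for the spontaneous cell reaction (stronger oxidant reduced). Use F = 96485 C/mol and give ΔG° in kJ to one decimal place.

Au³⁺/Au (E° = +1.50 V) is the cathode; Cr²⁺/Cr (E° = -0.92 V) is the anode, so E°cell = +2.42 V.
Balancing electrons gives n = 6 (lcm of 3 and 2).
ΔG° = −nFE° = −(6)(96485)(+2.42) = -1,400,962 J = -1401.0 kJ.

-1401.0 kJ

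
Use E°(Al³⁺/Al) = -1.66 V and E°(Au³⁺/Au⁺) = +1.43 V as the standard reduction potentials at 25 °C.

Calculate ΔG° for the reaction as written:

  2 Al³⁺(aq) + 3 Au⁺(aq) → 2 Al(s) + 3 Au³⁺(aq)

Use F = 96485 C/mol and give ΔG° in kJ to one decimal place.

+1788.8 kJ

As written, Al³⁺/Al is reduced (cathode) and Au³⁺/Au⁺ is oxidised (anode), so E°cell = (-1.66) − (+1.43) = -3.09 V.
Balancing electrons gives n = 6.
ΔG° = −nFE° = −(6)(96485)(-3.09) = 1,788,832 J = +1788.8 kJ.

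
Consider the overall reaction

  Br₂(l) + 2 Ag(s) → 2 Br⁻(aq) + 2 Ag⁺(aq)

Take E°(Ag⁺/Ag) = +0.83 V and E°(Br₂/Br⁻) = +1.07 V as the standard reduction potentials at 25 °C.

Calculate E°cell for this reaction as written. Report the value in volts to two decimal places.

+0.24 V

The Br₂/Br⁻ couple has the higher reduction potential, so it is the cathode; Ag⁺/Ag is oxidised at the anode.
E°cell = E°(cathode) − E°(anode) = (+1.07) − (+0.83) = +0.24 V.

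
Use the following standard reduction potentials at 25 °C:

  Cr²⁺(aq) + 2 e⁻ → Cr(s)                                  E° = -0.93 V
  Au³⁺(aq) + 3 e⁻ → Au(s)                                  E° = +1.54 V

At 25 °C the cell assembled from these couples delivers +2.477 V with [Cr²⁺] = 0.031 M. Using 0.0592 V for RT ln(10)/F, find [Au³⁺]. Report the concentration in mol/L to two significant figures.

Au³⁺/Au is the cathode, Cr²⁺/Cr the anode: E°cell = +2.47 V, n = 6.
Overall reaction: 2 Au³⁺(aq) + 3 Cr(s) → 2 Au(s) + 3 Cr²⁺(aq); Q = [Cr²⁺]^3/[Au³⁺]^2.
From E = E° − (0.0592/n) log Q: log Q = (E° − E)·n/0.0592 = (+2.47 − (+2.477))·6/0.0592 = -0.7095.
So 2·log[Au³⁺] = 3·log(0.031) − log Q = -4.5259 − (-0.7095) = -3.8164; log[Au³⁺] = -3.8164 / 2 = -1.9082; [Au³⁺] = 10^(-1.9082) ≈ 0.012 M.

0.012 M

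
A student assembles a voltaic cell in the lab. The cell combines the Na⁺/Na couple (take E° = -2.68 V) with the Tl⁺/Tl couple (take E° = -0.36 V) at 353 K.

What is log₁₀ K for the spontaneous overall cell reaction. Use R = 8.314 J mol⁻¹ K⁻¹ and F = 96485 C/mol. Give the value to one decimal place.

Cathode: Tl⁺/Tl; anode: Na⁺/Na. E°cell = (-0.36) − (-2.68) = +2.32 V, with n = 1.
ΔG° = −nFE° = −RT ln K, so ln K = nFE°/(RT) = (1)(96485)(+2.32) / ((8.314)(353)) = 76.272.
log₁₀ K = 76.272 / ln 10 = 33.1.

33.1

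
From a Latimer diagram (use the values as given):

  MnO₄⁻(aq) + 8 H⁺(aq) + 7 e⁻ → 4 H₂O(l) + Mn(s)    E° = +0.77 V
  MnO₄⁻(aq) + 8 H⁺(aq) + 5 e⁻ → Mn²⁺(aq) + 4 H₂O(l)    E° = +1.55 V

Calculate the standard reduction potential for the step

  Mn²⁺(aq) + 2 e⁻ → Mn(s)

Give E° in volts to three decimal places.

Sequential free energies add, so n₃E°₃ = n₁E°₁ + n₂E°₂.
With n₃ = 7, and the known step contributing 5×(+1.55) V, the unknown satisfies 2·E° = 7×(+0.77) − 5×(+1.55) = -2.360.
E° = -2.360 / 2 = -1.180 V.

-1.180 V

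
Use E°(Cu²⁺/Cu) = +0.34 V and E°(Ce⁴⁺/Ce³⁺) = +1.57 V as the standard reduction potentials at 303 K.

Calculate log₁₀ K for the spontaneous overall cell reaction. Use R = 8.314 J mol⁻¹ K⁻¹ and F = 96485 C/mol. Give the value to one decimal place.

Cathode: Ce⁴⁺/Ce³⁺; anode: Cu²⁺/Cu. E°cell = (+1.57) − (+0.34) = +1.23 V, with n = 2.
ΔG° = −nFE° = −RT ln K, so ln K = nFE°/(RT) = (2)(96485)(+1.23) / ((8.314)(303)) = 94.220.
log₁₀ K = 94.220 / ln 10 = 40.9.

40.9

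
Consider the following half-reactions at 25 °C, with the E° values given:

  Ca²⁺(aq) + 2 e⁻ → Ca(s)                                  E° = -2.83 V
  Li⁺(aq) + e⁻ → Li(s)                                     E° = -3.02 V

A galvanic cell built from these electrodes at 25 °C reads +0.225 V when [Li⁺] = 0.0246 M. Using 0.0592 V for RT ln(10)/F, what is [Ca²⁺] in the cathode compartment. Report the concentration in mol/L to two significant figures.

0.0092 M

Ca²⁺/Ca is the cathode, Li⁺/Li the anode: E°cell = +0.19 V, n = 2.
Overall reaction: Ca²⁺(aq) + 2 Li(s) → Ca(s) + 2 Li⁺(aq); Q = [Li⁺]^2/[Ca²⁺]^1.
From E = E° − (0.0592/n) log Q: log Q = (E° − E)·n/0.0592 = (+0.19 − (+0.225))·2/0.0592 = -1.1824.
So 1·log[Ca²⁺] = 2·log(0.0246) − log Q = -3.2181 − (-1.1824) = -2.0357; [Ca²⁺] = 10^(-2.0357) ≈ 0.0092 M.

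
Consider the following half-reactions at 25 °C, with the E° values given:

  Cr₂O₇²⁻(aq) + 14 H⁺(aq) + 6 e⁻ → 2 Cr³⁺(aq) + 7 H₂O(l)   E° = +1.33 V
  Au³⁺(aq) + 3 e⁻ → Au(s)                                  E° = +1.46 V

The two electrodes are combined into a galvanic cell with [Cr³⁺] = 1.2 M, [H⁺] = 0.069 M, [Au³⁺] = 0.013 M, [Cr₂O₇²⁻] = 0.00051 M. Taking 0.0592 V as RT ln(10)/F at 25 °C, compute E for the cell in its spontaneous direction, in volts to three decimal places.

Au³⁺/Au is the cathode (higher E°), Cr₂O₇²⁻/Cr³⁺ the anode: E°cell = +1.46 − (+1.33) = +0.13 V, n = 6.
Overall: 2 Au³⁺(aq) + 2 Cr³⁺(aq) + 7 H₂O(l) → 2 Au(s) + Cr₂O₇²⁻(aq) + 14 H⁺(aq)
Q = [Cr₂O₇²⁻]·[H⁺]^14 / ([Au³⁺]^2·[Cr³⁺]^2); log Q = -15.935.
E = E° − (0.0592/n) log Q = +0.13 − (0.0592/6)(-15.935) = +0.287 V.

+0.287 V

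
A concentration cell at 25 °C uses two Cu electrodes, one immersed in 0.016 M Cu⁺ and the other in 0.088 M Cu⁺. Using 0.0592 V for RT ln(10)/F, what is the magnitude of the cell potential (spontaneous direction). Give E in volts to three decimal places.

+0.044 V

For a concentration cell E°cell = 0. The 0.088 M side is the cathode (reduction is favoured where [Cu⁺] is higher).
With n = 1, E = −(0.0592/1) log([Cu⁺]ₐₙ/[Cu⁺]꜀ₐₜ) = −(0.0592/1) log(0.016/0.088) = −(0.0592/1)(-0.740) = +0.044 V.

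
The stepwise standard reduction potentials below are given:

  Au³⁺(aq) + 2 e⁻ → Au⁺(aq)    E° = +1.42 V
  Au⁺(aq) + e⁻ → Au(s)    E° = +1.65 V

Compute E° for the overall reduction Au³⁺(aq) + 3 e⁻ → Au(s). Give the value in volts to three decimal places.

+1.497 V

Standard free energies of sequential steps add: ΔG°₃ = ΔG°₁ + ΔG°₂, so n₃E°₃ = n₁E°₁ + n₂E°₂.
E°₃ = (2×+1.42 + 1×+1.65) / 3 = (+4.490) / 3 = +1.497 V.
Simply averaging or adding the two E° values would be wrong; the electron-weighted sum is required.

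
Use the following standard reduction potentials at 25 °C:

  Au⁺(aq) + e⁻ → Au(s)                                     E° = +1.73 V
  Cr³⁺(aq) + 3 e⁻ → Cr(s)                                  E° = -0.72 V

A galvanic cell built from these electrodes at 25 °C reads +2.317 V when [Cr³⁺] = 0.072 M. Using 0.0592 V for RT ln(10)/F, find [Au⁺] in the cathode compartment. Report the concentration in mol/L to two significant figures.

0.0024 M

Au⁺/Au is the cathode, Cr³⁺/Cr the anode: E°cell = +2.45 V, n = 3.
Overall reaction: 3 Au⁺(aq) + Cr(s) → 3 Au(s) + Cr³⁺(aq); Q = [Cr³⁺]^1/[Au⁺]^3.
From E = E° − (0.0592/n) log Q: log Q = (E° − E)·n/0.0592 = (+2.45 − (+2.317))·3/0.0592 = 6.7399.
So 3·log[Au⁺] = 1·log(0.072) − log Q = -1.1427 − (6.7399) = -7.8826; log[Au⁺] = -7.8826 / 3 = -2.6275; [Au⁺] = 10^(-2.6275) ≈ 0.0024 M.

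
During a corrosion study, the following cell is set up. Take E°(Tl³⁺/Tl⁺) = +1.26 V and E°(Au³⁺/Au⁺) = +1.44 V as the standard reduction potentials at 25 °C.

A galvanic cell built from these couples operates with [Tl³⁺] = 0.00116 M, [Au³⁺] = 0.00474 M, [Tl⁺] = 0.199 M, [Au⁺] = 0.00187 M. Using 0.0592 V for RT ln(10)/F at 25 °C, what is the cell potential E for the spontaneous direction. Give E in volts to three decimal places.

Au³⁺/Au⁺ is the cathode (higher E°), Tl³⁺/Tl⁺ the anode: E°cell = +1.44 − (+1.26) = +0.18 V, n = 2.
Overall: Au³⁺(aq) + Tl⁺(aq) → Au⁺(aq) + Tl³⁺(aq)
Q = [Au⁺]·[Tl³⁺] / ([Au³⁺]·[Tl⁺]); log Q = -2.638.
E = E° − (0.0592/n) log Q = +0.18 − (0.0592/2)(-2.638) = +0.258 V.

+0.258 V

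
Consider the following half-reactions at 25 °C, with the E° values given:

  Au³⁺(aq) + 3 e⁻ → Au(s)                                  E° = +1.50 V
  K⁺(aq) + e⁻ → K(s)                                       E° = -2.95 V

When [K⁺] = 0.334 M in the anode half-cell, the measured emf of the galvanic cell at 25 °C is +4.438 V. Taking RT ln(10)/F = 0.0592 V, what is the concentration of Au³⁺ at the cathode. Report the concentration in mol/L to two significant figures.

Au³⁺/Au is the cathode, K⁺/K the anode: E°cell = +4.45 V, n = 3.
Overall reaction: Au³⁺(aq) + 3 K(s) → Au(s) + 3 K⁺(aq); Q = [K⁺]^3/[Au³⁺]^1.
From E = E° − (0.0592/n) log Q: log Q = (E° − E)·n/0.0592 = (+4.45 − (+4.438))·3/0.0592 = 0.6081.
So 1·log[Au³⁺] = 3·log(0.334) − log Q = -1.4288 − (0.6081) = -2.0369; [Au³⁺] = 10^(-2.0369) ≈ 0.0092 M.

0.0092 M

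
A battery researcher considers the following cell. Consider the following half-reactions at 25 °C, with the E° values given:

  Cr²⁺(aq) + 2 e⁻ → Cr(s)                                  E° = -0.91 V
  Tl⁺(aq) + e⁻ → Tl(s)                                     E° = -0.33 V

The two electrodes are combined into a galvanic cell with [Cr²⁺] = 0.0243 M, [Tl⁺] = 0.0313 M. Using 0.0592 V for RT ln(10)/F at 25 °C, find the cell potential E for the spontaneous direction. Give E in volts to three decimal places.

+0.539 V

Tl⁺/Tl is the cathode (higher E°), Cr²⁺/Cr the anode: E°cell = -0.33 − (-0.91) = +0.58 V, n = 2.
Overall: 2 Tl⁺(aq) + Cr(s) → 2 Tl(s) + Cr²⁺(aq)
Q = [Cr²⁺] / ([Tl⁺]^2); log Q = 1.395.
E = E° − (0.0592/n) log Q = +0.58 − (0.0592/2)(1.395) = +0.539 V.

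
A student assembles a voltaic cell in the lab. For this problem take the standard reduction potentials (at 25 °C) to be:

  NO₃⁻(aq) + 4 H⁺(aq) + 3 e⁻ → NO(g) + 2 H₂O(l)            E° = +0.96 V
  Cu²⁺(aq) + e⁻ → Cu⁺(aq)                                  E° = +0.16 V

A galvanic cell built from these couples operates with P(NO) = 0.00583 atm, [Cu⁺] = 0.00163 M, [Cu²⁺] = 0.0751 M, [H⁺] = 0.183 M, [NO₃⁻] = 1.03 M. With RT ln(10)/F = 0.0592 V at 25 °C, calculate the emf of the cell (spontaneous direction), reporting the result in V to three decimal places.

NO₃⁻/NO is the cathode (higher E°), Cu²⁺/Cu⁺ the anode: E°cell = +0.96 − (+0.16) = +0.80 V, n = 3.
Overall: NO₃⁻(aq) + 4 H⁺(aq) + 3 Cu⁺(aq) → NO(g) + 2 H₂O(l) + 3 Cu²⁺(aq)
Q = P(NO)·[Cu²⁺]^3 / ([NO₃⁻]·[H⁺]^4·[Cu⁺]^3); log Q = 5.693.
E = E° − (0.0592/n) log Q = +0.80 − (0.0592/3)(5.693) = +0.688 V.

+0.688 V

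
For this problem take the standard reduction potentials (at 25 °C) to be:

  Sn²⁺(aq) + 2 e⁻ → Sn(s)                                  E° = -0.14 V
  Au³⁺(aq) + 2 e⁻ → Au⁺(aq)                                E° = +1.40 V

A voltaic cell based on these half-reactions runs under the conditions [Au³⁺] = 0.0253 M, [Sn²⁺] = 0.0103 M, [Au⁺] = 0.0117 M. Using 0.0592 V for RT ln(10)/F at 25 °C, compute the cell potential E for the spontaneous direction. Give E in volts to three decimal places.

Au³⁺/Au⁺ is the cathode (higher E°), Sn²⁺/Sn the anode: E°cell = +1.40 − (-0.14) = +1.54 V, n = 2.
Overall: Au³⁺(aq) + Sn(s) → Au⁺(aq) + Sn²⁺(aq)
Q = [Au⁺]·[Sn²⁺] / ([Au³⁺]); log Q = -2.322.
E = E° − (0.0592/n) log Q = +1.54 − (0.0592/2)(-2.322) = +1.609 V.

+1.609 V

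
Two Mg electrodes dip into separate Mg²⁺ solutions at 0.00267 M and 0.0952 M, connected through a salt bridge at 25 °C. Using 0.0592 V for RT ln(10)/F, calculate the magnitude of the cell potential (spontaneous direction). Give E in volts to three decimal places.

For a concentration cell E°cell = 0. The 0.0952 M side is the cathode (reduction is favoured where [Mg²⁺] is higher).
With n = 2, E = −(0.0592/2) log([Mg²⁺]ₐₙ/[Mg²⁺]꜀ₐₜ) = −(0.0592/2) log(0.00267/0.0952) = −(0.0592/2)(-1.552) = +0.046 V.

+0.046 V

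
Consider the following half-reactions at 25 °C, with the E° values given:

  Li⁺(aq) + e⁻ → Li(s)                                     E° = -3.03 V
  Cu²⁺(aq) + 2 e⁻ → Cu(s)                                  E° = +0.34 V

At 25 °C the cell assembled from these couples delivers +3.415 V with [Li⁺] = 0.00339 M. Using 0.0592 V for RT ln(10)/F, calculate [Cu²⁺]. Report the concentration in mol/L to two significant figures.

0.00038 M

Cu²⁺/Cu is the cathode, Li⁺/Li the anode: E°cell = +3.37 V, n = 2.
Overall reaction: Cu²⁺(aq) + 2 Li(s) → Cu(s) + 2 Li⁺(aq); Q = [Li⁺]^2/[Cu²⁺]^1.
From E = E° − (0.0592/n) log Q: log Q = (E° − E)·n/0.0592 = (+3.37 − (+3.415))·2/0.0592 = -1.5203.
So 1·log[Cu²⁺] = 2·log(0.00339) − log Q = -4.9396 − (-1.5203) = -3.4193; [Cu²⁺] = 10^(-3.4193) ≈ 0.00038 M.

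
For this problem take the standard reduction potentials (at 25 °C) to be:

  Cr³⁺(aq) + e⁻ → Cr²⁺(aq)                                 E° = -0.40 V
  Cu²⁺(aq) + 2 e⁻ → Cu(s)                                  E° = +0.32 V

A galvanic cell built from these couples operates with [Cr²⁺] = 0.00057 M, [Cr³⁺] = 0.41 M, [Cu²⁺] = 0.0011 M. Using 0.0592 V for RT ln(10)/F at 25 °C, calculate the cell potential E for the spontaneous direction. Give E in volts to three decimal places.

Cu²⁺/Cu is the cathode (higher E°), Cr³⁺/Cr²⁺ the anode: E°cell = +0.32 − (-0.40) = +0.72 V, n = 2.
Overall: Cu²⁺(aq) + 2 Cr²⁺(aq) → Cu(s) + 2 Cr³⁺(aq)
Q = [Cr³⁺]^2 / ([Cu²⁺]·[Cr²⁺]^2); log Q = 8.672.
E = E° − (0.0592/n) log Q = +0.72 − (0.0592/2)(8.672) = +0.463 V.

+0.463 V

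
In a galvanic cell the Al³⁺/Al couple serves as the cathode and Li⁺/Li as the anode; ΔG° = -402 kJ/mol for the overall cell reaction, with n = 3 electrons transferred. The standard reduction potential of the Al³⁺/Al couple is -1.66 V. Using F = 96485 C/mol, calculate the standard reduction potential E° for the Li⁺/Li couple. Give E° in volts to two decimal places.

E°cell = −ΔG°/(nF) = −(-402×10³)/((3)(96485)) = +1.389 V.
Since Al³⁺/Al is the cathode and Li⁺/Li the anode, E°cell = E°(Al³⁺/Al) − E°(Li⁺/Li).
So E°(Li⁺/Li) = E°(Al³⁺/Al) − E°cell = (-1.66) − (+1.389) = -3.05 V.

-3.05 V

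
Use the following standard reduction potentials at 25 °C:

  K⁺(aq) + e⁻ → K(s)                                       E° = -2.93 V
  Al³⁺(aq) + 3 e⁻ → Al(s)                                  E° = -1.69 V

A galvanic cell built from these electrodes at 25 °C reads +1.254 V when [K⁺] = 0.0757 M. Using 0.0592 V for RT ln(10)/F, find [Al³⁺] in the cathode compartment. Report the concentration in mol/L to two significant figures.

0.0022 M

Al³⁺/Al is the cathode, K⁺/K the anode: E°cell = +1.24 V, n = 3.
Overall reaction: Al³⁺(aq) + 3 K(s) → Al(s) + 3 K⁺(aq); Q = [K⁺]^3/[Al³⁺]^1.
From E = E° − (0.0592/n) log Q: log Q = (E° − E)·n/0.0592 = (+1.24 − (+1.254))·3/0.0592 = -0.7095.
So 1·log[Al³⁺] = 3·log(0.0757) − log Q = -3.3627 − (-0.7095) = -2.6532; [Al³⁺] = 10^(-2.6532) ≈ 0.0022 M.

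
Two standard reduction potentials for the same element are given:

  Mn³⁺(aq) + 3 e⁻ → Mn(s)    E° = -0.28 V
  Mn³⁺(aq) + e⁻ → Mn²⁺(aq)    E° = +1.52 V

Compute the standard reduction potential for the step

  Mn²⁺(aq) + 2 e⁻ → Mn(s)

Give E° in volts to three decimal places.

-1.180 V

Sequential free energies add, so n₃E°₃ = n₁E°₁ + n₂E°₂.
With n₃ = 3, and the known step contributing 1×(+1.52) V, the unknown satisfies 2·E° = 3×(-0.28) − 1×(+1.52) = -2.360.
E° = -2.360 / 2 = -1.180 V.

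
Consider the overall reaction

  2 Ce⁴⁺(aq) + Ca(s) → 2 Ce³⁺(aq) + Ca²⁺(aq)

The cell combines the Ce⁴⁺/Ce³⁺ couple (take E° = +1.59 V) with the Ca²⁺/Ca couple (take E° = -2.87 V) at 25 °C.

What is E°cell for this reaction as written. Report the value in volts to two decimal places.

The Ce⁴⁺/Ce³⁺ couple has the higher reduction potential, so it is the cathode; Ca²⁺/Ca is oxidised at the anode.
E°cell = E°(cathode) − E°(anode) = (+1.59) − (-2.87) = +4.46 V.
Since E°cell > 0, the reaction is spontaneous under standard conditions.

+4.46 V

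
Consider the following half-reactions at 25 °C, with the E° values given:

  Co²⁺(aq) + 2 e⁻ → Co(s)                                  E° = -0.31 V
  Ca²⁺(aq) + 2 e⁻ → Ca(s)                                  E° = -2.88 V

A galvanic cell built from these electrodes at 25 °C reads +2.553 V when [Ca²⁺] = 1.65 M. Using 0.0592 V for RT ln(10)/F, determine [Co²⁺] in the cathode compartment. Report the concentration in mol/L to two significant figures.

0.44 M

Co²⁺/Co is the cathode, Ca²⁺/Ca the anode: E°cell = +2.57 V, n = 2.
Overall reaction: Co²⁺(aq) + Ca(s) → Co(s) + Ca²⁺(aq); Q = [Ca²⁺]^1/[Co²⁺]^1.
From E = E° − (0.0592/n) log Q: log Q = (E° − E)·n/0.0592 = (+2.57 − (+2.553))·2/0.0592 = 0.5743.
So 1·log[Co²⁺] = 1·log(1.65) − log Q = 0.2175 − (0.5743) = -0.3568; [Co²⁺] = 10^(-0.3568) ≈ 0.44 M.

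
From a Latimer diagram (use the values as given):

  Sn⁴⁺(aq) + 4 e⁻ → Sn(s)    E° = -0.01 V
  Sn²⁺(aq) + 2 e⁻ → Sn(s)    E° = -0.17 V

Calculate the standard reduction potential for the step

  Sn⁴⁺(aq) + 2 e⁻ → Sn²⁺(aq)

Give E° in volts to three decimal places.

Sequential free energies add, so n₃E°₃ = n₁E°₁ + n₂E°₂.
With n₃ = 4, and the known step contributing 2×(-0.17) V, the unknown satisfies 2·E° = 4×(-0.01) − 2×(-0.17) = +0.300.
E° = +0.300 / 2 = +0.150 V.

+0.150 V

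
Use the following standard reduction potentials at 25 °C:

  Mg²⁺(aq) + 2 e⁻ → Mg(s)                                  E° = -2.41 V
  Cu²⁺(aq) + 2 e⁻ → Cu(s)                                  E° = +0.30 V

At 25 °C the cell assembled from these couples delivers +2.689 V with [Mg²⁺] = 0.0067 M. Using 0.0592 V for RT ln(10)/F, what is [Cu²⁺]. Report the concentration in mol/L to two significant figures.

0.0013 M

Cu²⁺/Cu is the cathode, Mg²⁺/Mg the anode: E°cell = +2.71 V, n = 2.
Overall reaction: Cu²⁺(aq) + Mg(s) → Cu(s) + Mg²⁺(aq); Q = [Mg²⁺]^1/[Cu²⁺]^1.
From E = E° − (0.0592/n) log Q: log Q = (E° − E)·n/0.0592 = (+2.71 − (+2.689))·2/0.0592 = 0.7095.
So 1·log[Cu²⁺] = 1·log(0.0067) − log Q = -2.1739 − (0.7095) = -2.8834; [Cu²⁺] = 10^(-2.8834) ≈ 0.0013 M.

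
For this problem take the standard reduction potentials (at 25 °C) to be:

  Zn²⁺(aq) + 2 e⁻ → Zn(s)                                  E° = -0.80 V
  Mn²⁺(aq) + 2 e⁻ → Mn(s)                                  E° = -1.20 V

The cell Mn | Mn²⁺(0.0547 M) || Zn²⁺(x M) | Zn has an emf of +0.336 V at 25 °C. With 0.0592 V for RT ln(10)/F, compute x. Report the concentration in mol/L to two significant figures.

Zn²⁺/Zn is the cathode, Mn²⁺/Mn the anode: E°cell = +0.40 V, n = 2.
Overall reaction: Zn²⁺(aq) + Mn(s) → Zn(s) + Mn²⁺(aq); Q = [Mn²⁺]^1/[Zn²⁺]^1.
From E = E° − (0.0592/n) log Q: log Q = (E° − E)·n/0.0592 = (+0.40 − (+0.336))·2/0.0592 = 2.1622.
So 1·log[Zn²⁺] = 1·log(0.0547) − log Q = -1.2620 − (2.1622) = -3.4242; [Zn²⁺] = 10^(-3.4242) ≈ 0.00038 M.

0.00038 M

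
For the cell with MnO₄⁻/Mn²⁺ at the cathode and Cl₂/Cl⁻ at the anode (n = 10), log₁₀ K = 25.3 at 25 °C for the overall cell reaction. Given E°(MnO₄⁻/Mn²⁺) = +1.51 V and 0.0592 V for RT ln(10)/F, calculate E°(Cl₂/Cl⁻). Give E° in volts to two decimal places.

E°cell = (0.0592/n)·log K = (0.0592/10)(25.3) = +0.150 V.
Since MnO₄⁻/Mn²⁺ is the cathode and Cl₂/Cl⁻ the anode, E°cell = E°(MnO₄⁻/Mn²⁺) − E°(Cl₂/Cl⁻).
So E°(Cl₂/Cl⁻) = E°(MnO₄⁻/Mn²⁺) − E°cell = (+1.51) − (+0.150) = +1.36 V.

+1.36 V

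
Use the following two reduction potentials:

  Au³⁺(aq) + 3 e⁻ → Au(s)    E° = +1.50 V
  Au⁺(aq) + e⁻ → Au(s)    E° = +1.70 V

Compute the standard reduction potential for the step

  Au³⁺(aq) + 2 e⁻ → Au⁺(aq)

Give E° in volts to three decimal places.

+1.400 V

Sequential free energies add, so n₃E°₃ = n₁E°₁ + n₂E°₂.
With n₃ = 3, and the known step contributing 1×(+1.70) V, the unknown satisfies 2·E° = 3×(+1.50) − 1×(+1.70) = +2.800.
E° = +2.800 / 2 = +1.400 V.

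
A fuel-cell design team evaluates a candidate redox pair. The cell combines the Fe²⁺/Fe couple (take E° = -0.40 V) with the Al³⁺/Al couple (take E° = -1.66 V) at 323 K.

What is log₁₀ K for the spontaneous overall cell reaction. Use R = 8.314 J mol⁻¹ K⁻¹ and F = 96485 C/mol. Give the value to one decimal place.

118.0

Cathode: Fe²⁺/Fe; anode: Al³⁺/Al. E°cell = (-0.40) − (-1.66) = +1.26 V, with n = 6.
ΔG° = −nFE° = −RT ln K, so ln K = nFE°/(RT) = (6)(96485)(+1.26) / ((8.314)(323)) = 271.625.
log₁₀ K = 271.625 / ln 10 = 118.0.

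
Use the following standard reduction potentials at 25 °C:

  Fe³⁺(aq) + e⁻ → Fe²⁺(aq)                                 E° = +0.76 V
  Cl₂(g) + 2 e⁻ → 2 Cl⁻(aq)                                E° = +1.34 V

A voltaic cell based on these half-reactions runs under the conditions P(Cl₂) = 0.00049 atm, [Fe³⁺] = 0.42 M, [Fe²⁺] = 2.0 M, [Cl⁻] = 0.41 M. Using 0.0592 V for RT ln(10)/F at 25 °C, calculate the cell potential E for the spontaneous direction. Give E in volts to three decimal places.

+0.545 V

Cl₂/Cl⁻ is the cathode (higher E°), Fe³⁺/Fe²⁺ the anode: E°cell = +1.34 − (+0.76) = +0.58 V, n = 2.
Overall: Cl₂(g) + 2 Fe²⁺(aq) → 2 Cl⁻(aq) + 2 Fe³⁺(aq)
Q = [Cl⁻]^2·[Fe³⁺]^2 / (P(Cl₂)·[Fe²⁺]^2); log Q = 1.180.
E = E° − (0.0592/n) log Q = +0.58 − (0.0592/2)(1.180) = +0.545 V.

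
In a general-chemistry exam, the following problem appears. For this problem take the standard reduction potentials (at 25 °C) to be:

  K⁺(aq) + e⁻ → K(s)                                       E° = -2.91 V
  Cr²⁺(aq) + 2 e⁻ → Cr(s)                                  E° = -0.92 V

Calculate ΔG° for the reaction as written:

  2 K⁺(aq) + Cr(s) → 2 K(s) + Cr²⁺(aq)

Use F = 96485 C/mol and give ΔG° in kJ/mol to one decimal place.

As written, K⁺/K is reduced (cathode) and Cr²⁺/Cr is oxidised (anode), so E°cell = (-2.91) − (-0.92) = -1.99 V.
Balancing electrons gives n = 2.
ΔG° = −nFE° = −(2)(96485)(-1.99) = 384,010 J = +384.0 kJ/mol.

+384.0 kJ/mol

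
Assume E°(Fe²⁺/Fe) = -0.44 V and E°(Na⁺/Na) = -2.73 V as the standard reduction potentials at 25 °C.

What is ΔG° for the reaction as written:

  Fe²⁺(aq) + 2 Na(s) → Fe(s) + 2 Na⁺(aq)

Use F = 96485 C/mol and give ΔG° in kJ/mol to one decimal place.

As written, Fe²⁺/Fe is reduced (cathode) and Na⁺/Na is oxidised (anode), so E°cell = (-0.44) − (-2.73) = +2.29 V.
Balancing electrons gives n = 2.
ΔG° = −nFE° = −(2)(96485)(+2.29) = -441,901 J = -441.9 kJ/mol.

-441.9 kJ/mol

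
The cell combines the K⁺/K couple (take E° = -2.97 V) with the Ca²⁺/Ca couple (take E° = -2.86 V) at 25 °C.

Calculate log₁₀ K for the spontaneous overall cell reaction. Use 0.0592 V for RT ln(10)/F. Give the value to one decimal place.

Cathode: Ca²⁺/Ca; anode: K⁺/K. E°cell = +0.11 V, n = 2.
log K = nE°cell / 0.0592 = (2)(+0.11) / 0.0592 = 3.7.

3.7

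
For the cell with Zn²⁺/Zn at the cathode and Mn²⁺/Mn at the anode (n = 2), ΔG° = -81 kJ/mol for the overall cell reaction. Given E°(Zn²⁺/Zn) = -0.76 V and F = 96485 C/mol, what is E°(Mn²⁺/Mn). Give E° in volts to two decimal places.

-1.18 V

E°cell = −ΔG°/(nF) = −(-81×10³)/((2)(96485)) = +0.420 V.
Since Zn²⁺/Zn is the cathode and Mn²⁺/Mn the anode, E°cell = E°(Zn²⁺/Zn) − E°(Mn²⁺/Mn).
So E°(Mn²⁺/Mn) = E°(Zn²⁺/Zn) − E°cell = (-0.76) − (+0.420) = -1.18 V.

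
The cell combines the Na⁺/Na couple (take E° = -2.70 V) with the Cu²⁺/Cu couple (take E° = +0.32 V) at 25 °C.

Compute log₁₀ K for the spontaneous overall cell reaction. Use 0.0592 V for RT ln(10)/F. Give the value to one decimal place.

102.0

Cathode: Cu²⁺/Cu; anode: Na⁺/Na. E°cell = +3.02 V, n = 2.
log K = nE°cell / 0.0592 = (2)(+3.02) / 0.0592 = 102.0.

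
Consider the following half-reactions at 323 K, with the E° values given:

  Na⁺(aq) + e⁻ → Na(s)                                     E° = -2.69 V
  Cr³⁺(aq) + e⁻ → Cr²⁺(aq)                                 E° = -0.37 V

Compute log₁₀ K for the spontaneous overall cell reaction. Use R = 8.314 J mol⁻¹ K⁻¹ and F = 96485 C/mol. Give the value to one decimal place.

36.2

Cathode: Cr³⁺/Cr²⁺; anode: Na⁺/Na. E°cell = (-0.37) − (-2.69) = +2.32 V, with n = 1.
ΔG° = −nFE° = −RT ln K, so ln K = nFE°/(RT) = (1)(96485)(+2.32) / ((8.314)(323)) = 83.356.
log₁₀ K = 83.356 / ln 10 = 36.2.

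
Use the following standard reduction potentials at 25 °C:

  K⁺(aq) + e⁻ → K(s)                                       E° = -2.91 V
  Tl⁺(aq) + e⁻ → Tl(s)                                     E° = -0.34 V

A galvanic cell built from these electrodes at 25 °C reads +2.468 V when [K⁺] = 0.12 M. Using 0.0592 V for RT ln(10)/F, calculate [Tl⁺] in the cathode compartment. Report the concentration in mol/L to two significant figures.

Tl⁺/Tl is the cathode, K⁺/K the anode: E°cell = +2.57 V, n = 1.
Overall reaction: Tl⁺(aq) + K(s) → Tl(s) + K⁺(aq); Q = [K⁺]^1/[Tl⁺]^1.
From E = E° − (0.0592/n) log Q: log Q = (E° − E)·n/0.0592 = (+2.57 − (+2.468))·1/0.0592 = 1.7230.
So 1·log[Tl⁺] = 1·log(0.12) − log Q = -0.9208 − (1.7230) = -2.6438; [Tl⁺] = 10^(-2.6438) ≈ 0.0023 M.

0.0023 M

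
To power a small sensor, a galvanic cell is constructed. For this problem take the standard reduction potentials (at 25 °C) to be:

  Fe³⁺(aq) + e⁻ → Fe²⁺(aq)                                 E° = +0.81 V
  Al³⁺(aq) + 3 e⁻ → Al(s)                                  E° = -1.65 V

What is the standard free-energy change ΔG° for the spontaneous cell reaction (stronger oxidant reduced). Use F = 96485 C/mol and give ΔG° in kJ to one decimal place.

-712.1 kJ

Fe³⁺/Fe²⁺ (E° = +0.81 V) is the cathode; Al³⁺/Al (E° = -1.65 V) is the anode, so E°cell = +2.46 V.
Balancing electrons gives n = 3 (lcm of 1 and 3).
ΔG° = −nFE° = −(3)(96485)(+2.46) = -712,059 J = -712.1 kJ.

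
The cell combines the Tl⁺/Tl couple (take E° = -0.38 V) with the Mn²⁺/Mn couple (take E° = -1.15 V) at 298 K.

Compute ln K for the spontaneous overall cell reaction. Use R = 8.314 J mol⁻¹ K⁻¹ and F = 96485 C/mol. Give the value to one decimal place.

60.0

Cathode: Tl⁺/Tl; anode: Mn²⁺/Mn. E°cell = (-0.38) − (-1.15) = +0.77 V, with n = 2.
ΔG° = −nFE° = −RT ln K, so ln K = nFE°/(RT) = (2)(96485)(+0.77) / ((8.314)(298)) = 59.973.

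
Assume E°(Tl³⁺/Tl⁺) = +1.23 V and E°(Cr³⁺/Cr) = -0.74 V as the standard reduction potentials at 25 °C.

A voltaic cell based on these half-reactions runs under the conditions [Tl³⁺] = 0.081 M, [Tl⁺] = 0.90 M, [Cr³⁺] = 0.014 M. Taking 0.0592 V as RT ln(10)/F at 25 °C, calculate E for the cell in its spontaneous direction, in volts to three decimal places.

Tl³⁺/Tl⁺ is the cathode (higher E°), Cr³⁺/Cr the anode: E°cell = +1.23 − (-0.74) = +1.97 V, n = 6.
Overall: 3 Tl³⁺(aq) + 2 Cr(s) → 3 Tl⁺(aq) + 2 Cr³⁺(aq)
Q = [Tl⁺]^3·[Cr³⁺]^2 / ([Tl³⁺]^3); log Q = -0.570.
E = E° − (0.0592/n) log Q = +1.97 − (0.0592/6)(-0.570) = +1.976 V.

+1.976 V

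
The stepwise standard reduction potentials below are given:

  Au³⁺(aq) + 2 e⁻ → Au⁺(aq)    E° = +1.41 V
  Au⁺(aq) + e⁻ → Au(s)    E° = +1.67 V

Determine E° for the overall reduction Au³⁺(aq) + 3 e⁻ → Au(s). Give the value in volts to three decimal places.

+1.497 V

Adding the free-energy changes (−nFE°) of the two steps gives −n₃FE°₃ = −n₁FE°₁ − n₂FE°₂.
E°₃ = (2×+1.41 + 1×+1.67) / 3 = (+4.490) / 3 = +1.497 V.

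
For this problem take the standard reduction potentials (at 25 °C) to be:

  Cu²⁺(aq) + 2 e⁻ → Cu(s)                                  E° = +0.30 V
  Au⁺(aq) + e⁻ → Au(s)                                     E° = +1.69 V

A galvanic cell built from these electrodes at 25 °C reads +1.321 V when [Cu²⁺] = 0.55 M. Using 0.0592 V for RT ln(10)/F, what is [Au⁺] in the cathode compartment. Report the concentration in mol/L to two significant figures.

0.051 M

Au⁺/Au is the cathode, Cu²⁺/Cu the anode: E°cell = +1.39 V, n = 2.
Overall reaction: 2 Au⁺(aq) + Cu(s) → 2 Au(s) + Cu²⁺(aq); Q = [Cu²⁺]^1/[Au⁺]^2.
From E = E° − (0.0592/n) log Q: log Q = (E° − E)·n/0.0592 = (+1.39 − (+1.321))·2/0.0592 = 2.3311.
So 2·log[Au⁺] = 1·log(0.55) − log Q = -0.2596 − (2.3311) = -2.5907; log[Au⁺] = -2.5907 / 2 = -1.2954; [Au⁺] = 10^(-1.2954) ≈ 0.051 M.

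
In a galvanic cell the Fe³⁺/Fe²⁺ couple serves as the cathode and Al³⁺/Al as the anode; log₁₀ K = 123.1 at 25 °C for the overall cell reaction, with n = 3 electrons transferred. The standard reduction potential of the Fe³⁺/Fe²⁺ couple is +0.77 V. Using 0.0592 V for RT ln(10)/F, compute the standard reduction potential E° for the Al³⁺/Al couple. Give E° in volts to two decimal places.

E°cell = (0.0592/n)·log K = (0.0592/3)(123.1) = +2.429 V.
Since Fe³⁺/Fe²⁺ is the cathode and Al³⁺/Al the anode, E°cell = E°(Fe³⁺/Fe²⁺) − E°(Al³⁺/Al).
So E°(Al³⁺/Al) = E°(Fe³⁺/Fe²⁺) − E°cell = (+0.77) − (+2.429) = -1.66 V.

-1.66 V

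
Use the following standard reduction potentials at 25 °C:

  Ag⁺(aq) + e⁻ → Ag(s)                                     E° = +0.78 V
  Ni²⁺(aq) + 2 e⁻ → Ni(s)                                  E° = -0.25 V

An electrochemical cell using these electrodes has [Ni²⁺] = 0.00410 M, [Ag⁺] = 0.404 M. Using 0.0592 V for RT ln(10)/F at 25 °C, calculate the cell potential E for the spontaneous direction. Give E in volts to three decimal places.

Ag⁺/Ag is the cathode (higher E°), Ni²⁺/Ni the anode: E°cell = +0.78 − (-0.25) = +1.03 V, n = 2.
Overall: 2 Ag⁺(aq) + Ni(s) → 2 Ag(s) + Ni²⁺(aq)
Q = [Ni²⁺] / ([Ag⁺]^2); log Q = -1.600.
E = E° − (0.0592/n) log Q = +1.03 − (0.0592/2)(-1.600) = +1.077 V.

+1.077 V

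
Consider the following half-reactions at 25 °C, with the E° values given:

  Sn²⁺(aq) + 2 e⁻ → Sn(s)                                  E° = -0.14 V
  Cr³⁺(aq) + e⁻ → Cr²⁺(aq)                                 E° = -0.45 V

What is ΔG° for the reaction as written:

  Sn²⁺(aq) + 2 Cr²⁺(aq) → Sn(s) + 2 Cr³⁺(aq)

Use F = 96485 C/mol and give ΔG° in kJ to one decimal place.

-59.8 kJ

As written, Sn²⁺/Sn is reduced (cathode) and Cr³⁺/Cr²⁺ is oxidised (anode), so E°cell = (-0.14) − (-0.45) = +0.31 V.
Balancing electrons gives n = 2.
ΔG° = −nFE° = −(2)(96485)(+0.31) = -59,821 J = -59.8 kJ.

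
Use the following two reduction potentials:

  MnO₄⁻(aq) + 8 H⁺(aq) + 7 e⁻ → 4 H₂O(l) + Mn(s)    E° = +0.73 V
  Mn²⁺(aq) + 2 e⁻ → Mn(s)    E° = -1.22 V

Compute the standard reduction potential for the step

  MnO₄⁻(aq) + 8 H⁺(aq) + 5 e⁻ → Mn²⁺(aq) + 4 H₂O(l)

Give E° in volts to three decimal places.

+1.510 V

Sequential free energies add, so n₃E°₃ = n₁E°₁ + n₂E°₂.
With n₃ = 7, and the known step contributing 2×(-1.22) V, the unknown satisfies 5·E° = 7×(+0.73) − 2×(-1.22) = +7.550.
E° = +7.550 / 5 = +1.510 V.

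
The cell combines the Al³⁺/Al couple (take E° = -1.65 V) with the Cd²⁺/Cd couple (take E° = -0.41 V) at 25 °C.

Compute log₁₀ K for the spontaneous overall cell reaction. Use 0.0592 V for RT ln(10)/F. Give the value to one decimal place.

125.7

Cathode: Cd²⁺/Cd; anode: Al³⁺/Al. E°cell = +1.24 V, n = 6.
log K = nE°cell / 0.0592 = (6)(+1.24) / 0.0592 = 125.7.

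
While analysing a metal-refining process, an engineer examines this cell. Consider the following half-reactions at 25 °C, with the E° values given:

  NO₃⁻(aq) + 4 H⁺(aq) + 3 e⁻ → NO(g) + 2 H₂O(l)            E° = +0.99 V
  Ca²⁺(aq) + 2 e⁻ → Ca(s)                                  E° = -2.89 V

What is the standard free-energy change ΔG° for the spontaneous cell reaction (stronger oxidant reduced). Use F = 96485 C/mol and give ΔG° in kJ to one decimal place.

-2246.2 kJ

NO₃⁻/NO (E° = +0.99 V) is the cathode; Ca²⁺/Ca (E° = -2.89 V) is the anode, so E°cell = +3.88 V.
Balancing electrons gives n = 6 (lcm of 3 and 2).
ΔG° = −nFE° = −(6)(96485)(+3.88) = -2,246,171 J = -2246.2 kJ.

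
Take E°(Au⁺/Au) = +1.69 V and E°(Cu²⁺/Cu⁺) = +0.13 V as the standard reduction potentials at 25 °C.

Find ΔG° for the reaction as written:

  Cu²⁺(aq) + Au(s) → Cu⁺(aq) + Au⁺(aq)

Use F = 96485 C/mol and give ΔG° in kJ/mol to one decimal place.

+150.5 kJ/mol

As written, Cu²⁺/Cu⁺ is reduced (cathode) and Au⁺/Au is oxidised (anode), so E°cell = (+0.13) − (+1.69) = -1.56 V.
Balancing electrons gives n = 1.
ΔG° = −nFE° = −(1)(96485)(-1.56) = 150,517 J = +150.5 kJ/mol.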